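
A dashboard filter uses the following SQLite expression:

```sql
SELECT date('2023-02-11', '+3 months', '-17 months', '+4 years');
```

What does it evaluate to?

Adding +3 months to 2023-02-11 gives 2023-05-11.
Adding -17 months to 2023-05-11 gives 2021-12-11.
Adding +4 years to 2021-12-11 gives 2025-12-11.

2025-12-11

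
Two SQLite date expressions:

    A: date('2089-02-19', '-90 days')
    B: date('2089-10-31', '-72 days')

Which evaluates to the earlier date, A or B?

A

A = 2088-11-21.
B = 2089-08-20.
A is earlier.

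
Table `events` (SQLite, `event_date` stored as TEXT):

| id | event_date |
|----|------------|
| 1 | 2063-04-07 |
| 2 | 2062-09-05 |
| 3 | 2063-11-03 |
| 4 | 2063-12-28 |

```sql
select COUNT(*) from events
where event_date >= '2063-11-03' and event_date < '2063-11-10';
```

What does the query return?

Rows in [2063-11-03, 2063-11-10): 2063-11-03 → 1 row.

1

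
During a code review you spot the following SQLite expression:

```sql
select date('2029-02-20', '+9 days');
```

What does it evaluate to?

February 2029 has 28 days; 8 remain after the 20th, so 9 days reach 2029-03-01.

2029-03-01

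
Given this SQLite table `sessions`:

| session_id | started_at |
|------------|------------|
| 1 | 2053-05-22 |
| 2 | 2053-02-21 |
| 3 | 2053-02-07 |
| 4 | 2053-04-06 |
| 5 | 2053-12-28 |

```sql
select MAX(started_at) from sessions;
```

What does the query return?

2053-12-28

MAX over {2053-02-07, 2053-02-21, 2053-04-06, 2053-05-22, 2053-12-28}.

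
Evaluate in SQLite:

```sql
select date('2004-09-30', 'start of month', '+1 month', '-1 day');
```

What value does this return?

2004-09-30

`start of month` rewinds 2004-09-30 to 2004-09-01.
Adding +1 month to 2004-09-01 gives 2004-10-01.
Going back 1 day from 2004-10-01 reaches 2004-09-30 (last day of September, 30 days).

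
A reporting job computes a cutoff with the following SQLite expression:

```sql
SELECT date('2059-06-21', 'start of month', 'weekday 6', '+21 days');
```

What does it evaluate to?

2059-06-28

`start of month` rewinds 2059-06-21 to 2059-06-01.
`weekday 6` advances to the next Saturday; 2059-06-01 is a Sunday, so it moves forward to 2059-06-07.
Advancing 21 more days within June lands on 2059-06-28.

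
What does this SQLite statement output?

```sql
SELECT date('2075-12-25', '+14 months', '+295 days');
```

Adding +14 months to 2075-12-25 gives 2077-02-25.
Applying '+295 days' to 2077-02-25: counting 295 days forward gives 2077-12-17.

2077-12-17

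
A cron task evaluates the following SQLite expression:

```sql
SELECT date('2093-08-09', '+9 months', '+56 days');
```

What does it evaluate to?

2094-07-04

Adding +9 months to 2093-08-09 gives 2094-05-09.
Applying '+56 days' to 2094-05-09: counting 56 days forward gives 2094-07-04.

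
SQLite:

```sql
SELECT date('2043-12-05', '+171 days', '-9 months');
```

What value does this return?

2043-08-24

Applying '+171 days' to 2043-12-05: counting 171 days forward gives 2044-05-24.
Adding -9 months to 2044-05-24 gives 2043-08-24.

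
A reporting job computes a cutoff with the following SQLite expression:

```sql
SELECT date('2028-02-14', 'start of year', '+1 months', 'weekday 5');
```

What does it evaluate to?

`start of year` rewinds 2028-02-14 to 2028-01-01.
Adding +1 month to 2028-01-01 gives 2028-02-01.
`weekday 5` advances to the next Friday; 2028-02-01 is a Tuesday, so it moves forward to 2028-02-04.

2028-02-04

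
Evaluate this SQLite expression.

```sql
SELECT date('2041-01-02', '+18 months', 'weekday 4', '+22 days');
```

2042-07-25

Adding +18 months to 2041-01-02 gives 2042-07-02.
`weekday 4` advances to the next Thursday; 2042-07-02 is a Wednesday, so it moves forward to 2042-07-03.
Advancing 22 more days within July lands on 2042-07-25.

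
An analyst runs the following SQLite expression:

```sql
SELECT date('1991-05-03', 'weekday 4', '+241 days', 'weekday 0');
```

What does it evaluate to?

1992-01-05

`weekday 4` advances to the next Thursday; 1991-05-03 is a Friday, so it moves forward to 1991-05-09.
Applying '+241 days' to 1991-05-09: counting 241 days forward gives 1992-01-05.
`weekday 0` advances to the next Sunday; 1992-01-05 is already a Sunday, so it stays at 1992-01-05.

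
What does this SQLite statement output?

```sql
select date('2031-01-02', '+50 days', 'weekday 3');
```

Applying '+50 days' to 2031-01-02: counting 50 days forward gives 2031-02-21.
`weekday 3` advances to the next Wednesday; 2031-02-21 is a Friday, so it moves forward to 2031-02-26.

2031-02-26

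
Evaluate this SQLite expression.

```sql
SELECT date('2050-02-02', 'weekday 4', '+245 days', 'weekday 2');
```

`weekday 4` advances to the next Thursday; 2050-02-02 is a Wednesday, so it moves forward to 2050-02-03.
Applying '+245 days' to 2050-02-03: counting 245 days forward gives 2050-10-06.
`weekday 2` advances to the next Tuesday; 2050-10-06 is a Thursday, so it moves forward to 2050-10-11.

2050-10-11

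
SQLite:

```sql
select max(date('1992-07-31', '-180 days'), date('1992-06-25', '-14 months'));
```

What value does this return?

1992-02-02

date('1992-07-31', '-180 days') → 1992-02-02.
date('1992-06-25', '-14 months') → 1991-04-25.
Later of the two is 1992-02-02.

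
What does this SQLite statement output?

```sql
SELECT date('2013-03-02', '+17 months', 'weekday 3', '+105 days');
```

2014-11-19

Adding +17 months to 2013-03-02 gives 2014-08-02.
`weekday 3` advances to the next Wednesday; 2014-08-02 is a Saturday, so it moves forward to 2014-08-06.
Applying '+105 days' to 2014-08-06: counting 105 days forward gives 2014-11-19.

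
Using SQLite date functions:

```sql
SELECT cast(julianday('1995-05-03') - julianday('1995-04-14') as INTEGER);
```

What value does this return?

16 days remain in April 1995 after the 14th (30 − 14).
Then 3 days into May 1995.
Total: 16 + 3 = 19.

19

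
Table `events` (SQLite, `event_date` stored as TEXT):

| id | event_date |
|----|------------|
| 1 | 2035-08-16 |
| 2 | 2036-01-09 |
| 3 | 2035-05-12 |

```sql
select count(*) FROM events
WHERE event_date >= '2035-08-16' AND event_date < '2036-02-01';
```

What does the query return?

Rows in [2035-08-16, 2036-02-01): 2035-08-16, 2036-01-09 → 2 rows.

2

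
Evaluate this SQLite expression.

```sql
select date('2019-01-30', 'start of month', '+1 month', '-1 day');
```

2019-01-31

`start of month` rewinds 2019-01-30 to 2019-01-01.
Adding +1 month to 2019-01-01 gives 2019-02-01.
Going back 1 day from 2019-02-01 reaches 2019-01-31 (last day of January, 31 days).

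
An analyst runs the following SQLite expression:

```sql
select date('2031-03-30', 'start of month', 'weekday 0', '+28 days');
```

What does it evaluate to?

`start of month` rewinds 2031-03-30 to 2031-03-01.
`weekday 0` advances to the next Sunday; 2031-03-01 is a Saturday, so it moves forward to 2031-03-02.
Advancing 28 more days within March lands on 2031-03-30.

2031-03-30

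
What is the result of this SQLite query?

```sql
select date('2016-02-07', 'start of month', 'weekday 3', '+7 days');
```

`start of month` rewinds 2016-02-07 to 2016-02-01.
`weekday 3` advances to the next Wednesday; 2016-02-01 is a Monday, so it moves forward to 2016-02-03.
Advancing 7 more days within February lands on 2016-02-10.

2016-02-10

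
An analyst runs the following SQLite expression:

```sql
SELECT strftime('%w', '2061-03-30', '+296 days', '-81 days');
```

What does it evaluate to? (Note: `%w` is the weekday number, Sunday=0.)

1

First apply '+296 days', '-81 days': 2061-03-30 → 2061-10-31.
2061-10-31 is a Monday; with Sunday=0 that is 1.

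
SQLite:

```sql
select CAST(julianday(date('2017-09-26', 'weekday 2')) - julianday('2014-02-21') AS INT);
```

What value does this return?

1313

`weekday 2` advances to the next Tuesday; 2017-09-26 is already a Tuesday, so it stays at 2017-09-26.
7 days remain in February 2014 after the 21st (28 − 21).
Full months from March 2014 through August 2017 contribute their day counts.
Then 26 days into September 2017.
Total: 7 + 31 + 30 + 31 + 30 + 31 + 31 + 30 + 31 + 30 + 31 + 31 + 28 + 31 + 30 + 31 + 30 + 31 + 31 + 30 + 31 + 30 + 31 + 31 + 29 + 31 + 30 + 31 + 30 + 31 + 31 + 30 + 31 + 30 + 31 + 31 + 28 + 31 + 30 + 31 + 30 + 31 + 31 + 26 = 1313.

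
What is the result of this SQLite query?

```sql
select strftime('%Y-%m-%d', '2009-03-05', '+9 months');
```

First apply '+9 months': 2009-03-05 → 2009-12-05.
`%Y-%m-%d` extracts the ISO date: 2009-12-05.

2009-12-05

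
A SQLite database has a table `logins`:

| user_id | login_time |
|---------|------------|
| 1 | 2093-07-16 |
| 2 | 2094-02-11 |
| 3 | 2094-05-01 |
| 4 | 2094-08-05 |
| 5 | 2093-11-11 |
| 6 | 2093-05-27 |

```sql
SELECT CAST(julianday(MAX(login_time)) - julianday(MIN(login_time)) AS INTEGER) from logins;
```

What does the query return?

435

MIN = 2093-05-27, MAX = 2094-08-05.
4 days remain in May 2093 after the 27th (31 − 27).
Full months from June 2093 through July 2094 contribute their day counts.
Then 5 days into August 2094.
Total: 4 + 30 + 31 + 31 + 30 + 31 + 30 + 31 + 31 + 28 + 31 + 30 + 31 + 30 + 31 + 5 = 435.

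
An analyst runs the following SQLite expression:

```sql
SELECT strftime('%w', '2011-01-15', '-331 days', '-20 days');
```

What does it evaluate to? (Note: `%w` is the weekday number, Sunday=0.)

5

First apply '-331 days', '-20 days': 2011-01-15 → 2010-01-29.
2010-01-29 is a Friday; with Sunday=0 that is 5.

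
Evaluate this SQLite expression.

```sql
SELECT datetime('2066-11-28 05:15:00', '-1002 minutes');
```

1002 minutes = 16h 42m; -1002 minutes from 2066-11-28 05:15:00 is 2066-11-27 12:33:00 (crosses midnight).

2066-11-27 12:33:00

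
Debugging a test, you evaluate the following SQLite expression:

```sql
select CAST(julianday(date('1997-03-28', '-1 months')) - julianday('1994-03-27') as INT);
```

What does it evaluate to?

1069

Adding -1 month to 1997-03-28 gives 1997-02-28.
4 days remain in March 1994 after the 27th (31 − 27).
Full months from April 1994 through January 1997 contribute their day counts.
Then 28 days into February 1997.
Total: 4 + 30 + 31 + 30 + 31 + 31 + 30 + 31 + 30 + 31 + 31 + 28 + 31 + 30 + 31 + 30 + 31 + 31 + 30 + 31 + 30 + 31 + 31 + 29 + 31 + 30 + 31 + 30 + 31 + 31 + 30 + 31 + 30 + 31 + 31 + 28 = 1069.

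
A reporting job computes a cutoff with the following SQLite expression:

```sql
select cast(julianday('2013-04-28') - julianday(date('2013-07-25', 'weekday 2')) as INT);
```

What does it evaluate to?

-93

`weekday 2` advances to the next Tuesday; 2013-07-25 is a Thursday, so it moves forward to 2013-07-30.
2 days remain in April 2013 after the 28th (30 − 28).
May 2013: 31 days.
June 2013: 30 days.
Then 30 days into July 2013.
Total: 2 + 31 + 30 + 30 = 93.
The subtraction is earlier − later, so the result is −93 → -93.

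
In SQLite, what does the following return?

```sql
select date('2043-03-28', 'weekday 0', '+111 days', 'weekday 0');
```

`weekday 0` advances to the next Sunday; 2043-03-28 is a Saturday, so it moves forward to 2043-03-29.
Applying '+111 days' to 2043-03-29: counting 111 days forward gives 2043-07-18.
`weekday 0` advances to the next Sunday; 2043-07-18 is a Saturday, so it moves forward to 2043-07-19.

2043-07-19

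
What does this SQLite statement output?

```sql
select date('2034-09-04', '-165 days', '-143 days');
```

2033-10-31

Applying '-165 days' to 2034-09-04: counting 165 days back gives 2034-03-23.
Applying '-143 days' to 2034-03-23: counting 143 days back gives 2033-10-31.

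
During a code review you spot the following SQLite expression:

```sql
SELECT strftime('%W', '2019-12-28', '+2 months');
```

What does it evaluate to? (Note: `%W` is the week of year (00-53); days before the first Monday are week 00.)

08

First apply '+2 months': 2019-12-28 → 2020-02-28.
2020-02-28 is a Friday. SQLite's %W counts Mondays since the year started; the result is 08.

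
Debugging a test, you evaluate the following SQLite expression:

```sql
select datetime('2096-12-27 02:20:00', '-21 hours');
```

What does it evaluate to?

-21 hours from 2096-12-27 02:20:00 is 2096-12-26 05:20:00 (crosses midnight).

2096-12-26 05:20:00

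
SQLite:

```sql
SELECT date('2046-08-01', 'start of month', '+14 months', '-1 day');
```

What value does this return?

2047-09-30

`start of month` rewinds 2046-08-01 to 2046-08-01.
Adding +14 months to 2046-08-01 gives 2047-10-01.
Going back 1 day from 2047-10-01 reaches 2047-09-30 (last day of September, 30 days).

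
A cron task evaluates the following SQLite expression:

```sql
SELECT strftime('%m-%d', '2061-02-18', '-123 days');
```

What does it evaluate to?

10-18

First apply '-123 days': 2061-02-18 → 2060-10-18.
`%m-%d` extracts the month-day: 10-18.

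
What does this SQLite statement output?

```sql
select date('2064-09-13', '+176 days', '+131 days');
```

2065-07-17

Applying '+176 days' to 2064-09-13: counting 176 days forward gives 2065-03-08.
Applying '+131 days' to 2065-03-08: counting 131 days forward gives 2065-07-17.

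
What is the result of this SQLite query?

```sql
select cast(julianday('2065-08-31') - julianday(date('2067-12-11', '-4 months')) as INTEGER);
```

Adding -4 months to 2067-12-11 gives 2067-08-11.
0 days remain in August 2065 after the 31st (31 − 31).
Full months from September 2065 through July 2067 contribute their day counts.
Then 11 days into August 2067.
Total: 0 + 30 + 31 + 30 + 31 + 31 + 28 + 31 + 30 + 31 + 30 + 31 + 31 + 30 + 31 + 30 + 31 + 31 + 28 + 31 + 30 + 31 + 30 + 31 + 11 = 710.
The subtraction is earlier − later, so the result is −710 → -710.

-710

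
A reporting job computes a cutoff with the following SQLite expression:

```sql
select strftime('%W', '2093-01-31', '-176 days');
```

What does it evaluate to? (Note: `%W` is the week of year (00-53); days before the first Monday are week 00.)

First apply '-176 days': 2093-01-31 → 2092-08-08.
2092-08-08 is a Friday. SQLite's %W counts Mondays since the year started; the result is 31.

31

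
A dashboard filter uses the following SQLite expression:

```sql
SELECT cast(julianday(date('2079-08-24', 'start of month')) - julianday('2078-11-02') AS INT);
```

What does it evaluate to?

`start of month` rewinds 2079-08-24 to 2079-08-01.
28 days remain in November 2078 after the 2nd (30 − 2).
Full months from December 2078 through July 2079 contribute their day counts.
Then 1 day into August 2079.
Total: 28 + 31 + 31 + 28 + 31 + 30 + 31 + 30 + 31 + 1 = 272.

272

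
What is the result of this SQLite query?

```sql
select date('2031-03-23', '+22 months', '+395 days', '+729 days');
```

Adding +22 months to 2031-03-23 gives 2033-01-23.
Applying '+395 days' to 2033-01-23: counting 395 days forward gives 2034-02-22.
Applying '+729 days' to 2034-02-22: counting 729 days forward gives 2036-02-21.

2036-02-21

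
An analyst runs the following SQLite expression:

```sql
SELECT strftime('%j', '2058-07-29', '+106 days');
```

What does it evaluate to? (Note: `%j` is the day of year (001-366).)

First apply '+106 days': 2058-07-29 → 2058-11-12.
Day-of-year for 2058-11-12: days since 2058-01-01 inclusive = 316, zero-padded to 316.

316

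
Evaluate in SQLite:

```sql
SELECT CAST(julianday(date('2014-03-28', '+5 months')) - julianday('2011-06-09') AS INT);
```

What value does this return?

1176

Adding +5 months to 2014-03-28 gives 2014-08-28.
21 days remain in June 2011 after the 9th (30 − 9).
Full months from July 2011 through July 2014 contribute their day counts.
Then 28 days into August 2014.
Total: 21 + 31 + 31 + 30 + 31 + 30 + 31 + 31 + 29 + 31 + 30 + 31 + 30 + 31 + 31 + 30 + 31 + 30 + 31 + 31 + 28 + 31 + 30 + 31 + 30 + 31 + 31 + 30 + 31 + 30 + 31 + 31 + 28 + 31 + 30 + 31 + 30 + 31 + 28 = 1176.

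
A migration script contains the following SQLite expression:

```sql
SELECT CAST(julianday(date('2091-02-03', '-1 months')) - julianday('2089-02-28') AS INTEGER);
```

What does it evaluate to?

674

Adding -1 month to 2091-02-03 gives 2091-01-03.
0 days remain in February 2089 after the 28th (28 − 28).
Full months from March 2089 through December 2090 contribute their day counts.
Then 3 days into January 2091.
Total: 0 + 31 + 30 + 31 + 30 + 31 + 31 + 30 + 31 + 30 + 31 + 31 + 28 + 31 + 30 + 31 + 30 + 31 + 31 + 30 + 31 + 30 + 31 + 3 = 674.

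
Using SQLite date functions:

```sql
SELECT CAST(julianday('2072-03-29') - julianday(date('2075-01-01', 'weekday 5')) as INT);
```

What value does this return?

`weekday 5` advances to the next Friday; 2075-01-01 is a Tuesday, so it moves forward to 2075-01-04.
2 days remain in March 2072 after the 29th (31 − 29).
Full months from April 2072 through December 2074 contribute their day counts.
Then 4 days into January 2075.
Total: 2 + 30 + 31 + 30 + 31 + 31 + 30 + 31 + 30 + 31 + 31 + 28 + 31 + 30 + 31 + 30 + 31 + 31 + 30 + 31 + 30 + 31 + 31 + 28 + 31 + 30 + 31 + 30 + 31 + 31 + 30 + 31 + 30 + 31 + 4 = 1011.
The subtraction is earlier − later, so the result is −1011 → -1011.

-1011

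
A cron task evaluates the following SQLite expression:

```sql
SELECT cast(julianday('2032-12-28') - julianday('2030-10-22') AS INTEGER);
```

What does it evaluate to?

798

9 days remain in October 2030 after the 22nd (31 − 22).
Full months from November 2030 through November 2032 contribute their day counts.
Then 28 days into December 2032.
Total: 9 + 30 + 31 + 31 + 28 + 31 + 30 + 31 + 30 + 31 + 31 + 30 + 31 + 30 + 31 + 31 + 29 + 31 + 30 + 31 + 30 + 31 + 31 + 30 + 31 + 30 + 28 = 798.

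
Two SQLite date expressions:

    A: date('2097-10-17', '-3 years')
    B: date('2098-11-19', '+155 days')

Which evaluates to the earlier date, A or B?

A = 2094-10-17.
B = 2099-04-23.
A is earlier.

A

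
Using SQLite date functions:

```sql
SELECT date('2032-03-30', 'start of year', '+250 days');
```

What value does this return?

2032-09-07

`start of year` rewinds 2032-03-30 to 2032-01-01.
Applying '+250 days' to 2032-01-01: counting 250 days forward gives 2032-09-07.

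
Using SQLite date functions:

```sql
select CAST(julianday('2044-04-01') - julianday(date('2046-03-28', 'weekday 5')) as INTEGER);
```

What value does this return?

`weekday 5` advances to the next Friday; 2046-03-28 is a Wednesday, so it moves forward to 2046-03-30.
29 days remain in April 2044 after the 1st (30 − 1).
Full months from May 2044 through February 2046 contribute their day counts.
Then 30 days into March 2046.
Total: 29 + 31 + 30 + 31 + 31 + 30 + 31 + 30 + 31 + 31 + 28 + 31 + 30 + 31 + 30 + 31 + 31 + 30 + 31 + 30 + 31 + 31 + 28 + 30 = 728.
The subtraction is earlier − later, so the result is −728 → -728.

-728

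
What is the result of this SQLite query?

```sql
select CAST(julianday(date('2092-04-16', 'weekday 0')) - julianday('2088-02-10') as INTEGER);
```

1531

`weekday 0` advances to the next Sunday; 2092-04-16 is a Wednesday, so it moves forward to 2092-04-20.
19 days remain in February 2088 after the 10th (29 − 10).
Full months from March 2088 through March 2092 contribute their day counts.
Then 20 days into April 2092.
Total: 19 + 31 + 30 + 31 + 30 + 31 + 31 + 30 + 31 + 30 + 31 + 31 + 28 + 31 + 30 + 31 + 30 + 31 + 31 + 30 + 31 + 30 + 31 + 31 + 28 + 31 + 30 + 31 + 30 + 31 + 31 + 30 + 31 + 30 + 31 + 31 + 28 + 31 + 30 + 31 + 30 + 31 + 31 + 30 + 31 + 30 + 31 + 31 + 29 + 31 + 20 = 1531.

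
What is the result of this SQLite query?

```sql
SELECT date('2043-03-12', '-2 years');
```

Adding -2 years to 2043-03-12 gives 2041-03-12.

2041-03-12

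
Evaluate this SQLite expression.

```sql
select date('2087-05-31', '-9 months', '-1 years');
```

Adding -9 months to 2087-05-31 gives 2086-08-31.
Adding -1 year to 2086-08-31 gives 2085-08-31.

2085-08-31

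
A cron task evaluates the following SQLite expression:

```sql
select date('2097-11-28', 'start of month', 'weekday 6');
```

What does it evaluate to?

`start of month` rewinds 2097-11-28 to 2097-11-01.
`weekday 6` advances to the next Saturday; 2097-11-01 is a Friday, so it moves forward to 2097-11-02.

2097-11-02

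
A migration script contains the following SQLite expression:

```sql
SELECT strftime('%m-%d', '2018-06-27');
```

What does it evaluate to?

06-27

`%m-%d` extracts the month-day: 06-27.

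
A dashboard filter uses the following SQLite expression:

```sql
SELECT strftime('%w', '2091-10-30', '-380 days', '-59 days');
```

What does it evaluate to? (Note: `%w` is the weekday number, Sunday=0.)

4

First apply '-380 days', '-59 days': 2091-10-30 → 2090-08-17.
2090-08-17 is a Thursday; with Sunday=0 that is 4.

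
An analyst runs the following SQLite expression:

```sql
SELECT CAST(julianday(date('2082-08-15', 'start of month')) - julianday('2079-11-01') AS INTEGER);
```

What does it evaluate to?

1004

`start of month` rewinds 2082-08-15 to 2082-08-01.
29 days remain in November 2079 after the 1st (30 − 1).
Full months from December 2079 through July 2082 contribute their day counts.
Then 1 day into August 2082.
Total: 29 + 31 + 31 + 29 + 31 + 30 + 31 + 30 + 31 + 31 + 30 + 31 + 30 + 31 + 31 + 28 + 31 + 30 + 31 + 30 + 31 + 31 + 30 + 31 + 30 + 31 + 31 + 28 + 31 + 30 + 31 + 30 + 31 + 1 = 1004.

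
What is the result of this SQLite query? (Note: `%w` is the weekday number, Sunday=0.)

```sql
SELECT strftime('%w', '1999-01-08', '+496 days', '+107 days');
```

6

First apply '+496 days', '+107 days': 1999-01-08 → 2000-09-02.
2000-09-02 is a Saturday; with Sunday=0 that is 6.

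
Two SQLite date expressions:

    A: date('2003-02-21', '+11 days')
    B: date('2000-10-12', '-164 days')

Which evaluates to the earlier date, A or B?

A = 2003-03-04.
B = 2000-05-01.
B is earlier.

B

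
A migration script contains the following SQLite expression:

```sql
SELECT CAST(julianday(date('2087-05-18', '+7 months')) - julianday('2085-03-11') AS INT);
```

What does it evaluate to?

Adding +7 months to 2087-05-18 gives 2087-12-18.
20 days remain in March 2085 after the 11th (31 − 11).
Full months from April 2085 through November 2087 contribute their day counts.
Then 18 days into December 2087.
Total: 20 + 30 + 31 + 30 + 31 + 31 + 30 + 31 + 30 + 31 + 31 + 28 + 31 + 30 + 31 + 30 + 31 + 31 + 30 + 31 + 30 + 31 + 31 + 28 + 31 + 30 + 31 + 30 + 31 + 31 + 30 + 31 + 30 + 18 = 1012.

1012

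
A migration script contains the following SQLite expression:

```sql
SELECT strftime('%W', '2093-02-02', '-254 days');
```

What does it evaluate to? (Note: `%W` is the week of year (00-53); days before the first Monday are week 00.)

20

First apply '-254 days': 2093-02-02 → 2092-05-24.
2092-05-24 is a Saturday. SQLite's %W counts Mondays since the year started; the result is 20.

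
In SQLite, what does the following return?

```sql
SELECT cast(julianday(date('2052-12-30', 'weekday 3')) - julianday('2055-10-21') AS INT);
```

`weekday 3` advances to the next Wednesday; 2052-12-30 is a Monday, so it moves forward to 2053-01-01.
30 days remain in January 2053 after the 1st (31 − 1).
Full months from February 2053 through September 2055 contribute their day counts.
Then 21 days into October 2055.
Total: 30 + 28 + 31 + 30 + 31 + 30 + 31 + 31 + 30 + 31 + 30 + 31 + 31 + 28 + 31 + 30 + 31 + 30 + 31 + 31 + 30 + 31 + 30 + 31 + 31 + 28 + 31 + 30 + 31 + 30 + 31 + 31 + 30 + 21 = 1023.
The subtraction is earlier − later, so the result is −1023 → -1023.

-1023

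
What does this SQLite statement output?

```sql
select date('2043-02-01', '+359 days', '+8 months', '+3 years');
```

2047-09-26

Applying '+359 days' to 2043-02-01: counting 359 days forward gives 2044-01-26.
Adding +8 months to 2044-01-26 gives 2044-09-26.
Adding +3 years to 2044-09-26 gives 2047-09-26.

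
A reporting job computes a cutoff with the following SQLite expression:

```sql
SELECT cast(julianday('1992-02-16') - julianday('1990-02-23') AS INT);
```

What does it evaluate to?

723

5 days remain in February 1990 after the 23rd (28 − 23).
Full months from March 1990 through January 1992 contribute their day counts.
Then 16 days into February 1992.
Total: 5 + 31 + 30 + 31 + 30 + 31 + 31 + 30 + 31 + 30 + 31 + 31 + 28 + 31 + 30 + 31 + 30 + 31 + 31 + 30 + 31 + 30 + 31 + 31 + 16 = 723.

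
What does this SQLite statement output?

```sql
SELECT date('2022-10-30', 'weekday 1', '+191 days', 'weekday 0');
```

`weekday 1` advances to the next Monday; 2022-10-30 is a Sunday, so it moves forward to 2022-10-31.
Applying '+191 days' to 2022-10-31: counting 191 days forward gives 2023-05-10.
`weekday 0` advances to the next Sunday; 2023-05-10 is a Wednesday, so it moves forward to 2023-05-14.

2023-05-14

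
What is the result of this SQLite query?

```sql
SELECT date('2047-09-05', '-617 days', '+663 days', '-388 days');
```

2046-09-28

Applying '-617 days' to 2047-09-05: counting 617 days back gives 2045-12-27.
Applying '+663 days' to 2045-12-27: counting 663 days forward gives 2047-10-21.
Applying '-388 days' to 2047-10-21: counting 388 days back gives 2046-09-28.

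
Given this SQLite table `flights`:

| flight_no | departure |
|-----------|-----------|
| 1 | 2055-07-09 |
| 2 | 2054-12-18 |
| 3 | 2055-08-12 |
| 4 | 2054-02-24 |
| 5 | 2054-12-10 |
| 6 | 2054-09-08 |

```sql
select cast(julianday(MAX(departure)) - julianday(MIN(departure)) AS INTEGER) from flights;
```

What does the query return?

534

MIN = 2054-02-24, MAX = 2055-08-12.
4 days remain in February 2054 after the 24th (28 − 24).
Full months from March 2054 through July 2055 contribute their day counts.
Then 12 days into August 2055.
Total: 4 + 31 + 30 + 31 + 30 + 31 + 31 + 30 + 31 + 30 + 31 + 31 + 28 + 31 + 30 + 31 + 30 + 31 + 12 = 534.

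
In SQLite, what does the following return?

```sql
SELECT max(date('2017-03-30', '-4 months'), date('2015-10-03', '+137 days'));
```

date('2017-03-30', '-4 months') → 2016-11-30.
date('2015-10-03', '+137 days') → 2016-02-17.
Later of the two is 2016-11-30.

2016-11-30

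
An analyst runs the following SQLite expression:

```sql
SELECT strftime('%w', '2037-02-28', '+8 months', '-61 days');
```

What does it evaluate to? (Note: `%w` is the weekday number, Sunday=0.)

5

First apply '+8 months', '-61 days': 2037-02-28 → 2037-08-28.
2037-08-28 is a Friday; with Sunday=0 that is 5.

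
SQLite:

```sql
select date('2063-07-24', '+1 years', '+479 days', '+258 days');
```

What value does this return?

Adding +1 year to 2063-07-24 gives 2064-07-24.
Applying '+479 days' to 2064-07-24: counting 479 days forward gives 2065-11-15.
Applying '+258 days' to 2065-11-15: counting 258 days forward gives 2066-07-31.

2066-07-31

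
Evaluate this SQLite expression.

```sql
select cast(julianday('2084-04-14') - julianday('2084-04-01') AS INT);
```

13

Both dates are in April 2084: 14 − 1 = 13.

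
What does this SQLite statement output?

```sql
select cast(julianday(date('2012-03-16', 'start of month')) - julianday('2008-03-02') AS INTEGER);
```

`start of month` rewinds 2012-03-16 to 2012-03-01.
29 days remain in March 2008 after the 2nd (31 − 2).
Full months from April 2008 through February 2012 contribute their day counts.
Then 1 day into March 2012.
Total: 29 + 30 + 31 + 30 + 31 + 31 + 30 + 31 + 30 + 31 + 31 + 28 + 31 + 30 + 31 + 30 + 31 + 31 + 30 + 31 + 30 + 31 + 31 + 28 + 31 + 30 + 31 + 30 + 31 + 31 + 30 + 31 + 30 + 31 + 31 + 28 + 31 + 30 + 31 + 30 + 31 + 31 + 30 + 31 + 30 + 31 + 31 + 29 + 1 = 1460.

1460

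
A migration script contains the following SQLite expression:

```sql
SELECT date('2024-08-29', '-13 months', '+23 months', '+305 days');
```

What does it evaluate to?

Adding -13 months to 2024-08-29 gives 2023-07-29.
Adding +23 months to 2023-07-29 gives 2025-06-29.
Applying '+305 days' to 2025-06-29: counting 305 days forward gives 2026-04-30.

2026-04-30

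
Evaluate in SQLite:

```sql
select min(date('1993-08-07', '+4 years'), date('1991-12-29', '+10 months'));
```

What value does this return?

date('1993-08-07', '+4 years') → 1997-08-07.
date('1991-12-29', '+10 months') → 1992-10-29.
Earlier of the two is 1992-10-29.

1992-10-29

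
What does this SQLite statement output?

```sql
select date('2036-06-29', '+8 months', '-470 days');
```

Adding +8 months to 2036-06-29 targets 2037-02-29. February 2037 has only 28 days, so SQLite normalizes the 1-day overflow forward to 2037-03-01.
Applying '-470 days' to 2037-03-01: counting 470 days back gives 2035-11-17.

2035-11-17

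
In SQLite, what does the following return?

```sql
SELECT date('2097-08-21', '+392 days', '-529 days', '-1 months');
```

Applying '+392 days' to 2097-08-21: counting 392 days forward gives 2098-09-17.
Applying '-529 days' to 2098-09-17: counting 529 days back gives 2097-04-06.
Adding -1 month to 2097-04-06 gives 2097-03-06.

2097-03-06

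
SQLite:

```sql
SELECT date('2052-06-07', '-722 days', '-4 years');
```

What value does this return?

2046-06-16

Applying '-722 days' to 2052-06-07: counting 722 days back gives 2050-06-16.
Adding -4 years to 2050-06-16 gives 2046-06-16.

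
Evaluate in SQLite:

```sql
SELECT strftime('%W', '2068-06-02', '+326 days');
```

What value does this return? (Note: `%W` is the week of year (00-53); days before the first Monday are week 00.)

First apply '+326 days': 2068-06-02 → 2069-04-24.
2069-04-24 is a Wednesday. SQLite's %W counts Mondays since the year started; the result is 16.

16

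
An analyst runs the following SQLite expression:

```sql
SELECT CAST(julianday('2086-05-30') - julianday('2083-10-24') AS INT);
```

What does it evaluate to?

7 days remain in October 2083 after the 24th (31 − 24).
Full months from November 2083 through April 2086 contribute their day counts.
Then 30 days into May 2086.
Total: 7 + 30 + 31 + 31 + 29 + 31 + 30 + 31 + 30 + 31 + 31 + 30 + 31 + 30 + 31 + 31 + 28 + 31 + 30 + 31 + 30 + 31 + 31 + 30 + 31 + 30 + 31 + 31 + 28 + 31 + 30 + 30 = 949.

949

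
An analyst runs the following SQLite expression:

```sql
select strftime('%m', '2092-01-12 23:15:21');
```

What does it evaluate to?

01

`%m` extracts the 2-digit month (01-12): 01.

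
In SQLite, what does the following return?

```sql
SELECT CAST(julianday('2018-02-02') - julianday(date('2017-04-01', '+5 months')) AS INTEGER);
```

Adding +5 months to 2017-04-01 gives 2017-09-01.
29 days remain in September 2017 after the 1st (30 − 1).
October 2017: 31 days.
November 2017: 30 days.
December 2017: 31 days.
January 2018: 31 days.
Then 2 days into February 2018.
Total: 29 + 31 + 30 + 31 + 31 + 2 = 154.

154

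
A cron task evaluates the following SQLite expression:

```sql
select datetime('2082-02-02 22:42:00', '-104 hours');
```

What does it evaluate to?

2082-01-29 14:42:00

-104 hours from 2082-02-02 22:42:00 is 2082-01-29 14:42:00 (crosses midnight).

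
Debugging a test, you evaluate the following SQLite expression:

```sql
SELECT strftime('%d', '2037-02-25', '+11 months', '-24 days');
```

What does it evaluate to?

First apply '+11 months', '-24 days': 2037-02-25 → 2038-01-01.
`%d` extracts the 2-digit day of month: 01.

01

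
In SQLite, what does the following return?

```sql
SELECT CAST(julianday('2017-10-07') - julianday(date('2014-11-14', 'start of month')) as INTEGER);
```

1071

`start of month` rewinds 2014-11-14 to 2014-11-01.
29 days remain in November 2014 after the 1st (30 − 1).
Full months from December 2014 through September 2017 contribute their day counts.
Then 7 days into October 2017.
Total: 29 + 31 + 31 + 28 + 31 + 30 + 31 + 30 + 31 + 31 + 30 + 31 + 30 + 31 + 31 + 29 + 31 + 30 + 31 + 30 + 31 + 31 + 30 + 31 + 30 + 31 + 31 + 28 + 31 + 30 + 31 + 30 + 31 + 31 + 30 + 7 = 1071.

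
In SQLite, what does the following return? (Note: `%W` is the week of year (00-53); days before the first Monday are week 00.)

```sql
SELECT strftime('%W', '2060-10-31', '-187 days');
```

17

First apply '-187 days': 2060-10-31 → 2060-04-27.
2060-04-27 is a Tuesday. SQLite's %W counts Mondays since the year started; the result is 17.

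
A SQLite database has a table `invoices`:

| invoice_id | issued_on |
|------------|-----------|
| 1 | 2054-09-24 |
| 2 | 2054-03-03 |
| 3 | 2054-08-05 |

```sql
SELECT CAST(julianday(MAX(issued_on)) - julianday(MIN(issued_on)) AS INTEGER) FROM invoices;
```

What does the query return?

MIN = 2054-03-03, MAX = 2054-09-24.
28 days remain in March 2054 after the 3rd (31 − 3).
April 2054: 30 days.
May 2054: 31 days.
June 2054: 30 days.
July 2054: 31 days.
August 2054: 31 days.
Then 24 days into September 2054.
Total: 28 + 30 + 31 + 30 + 31 + 31 + 24 = 205.

205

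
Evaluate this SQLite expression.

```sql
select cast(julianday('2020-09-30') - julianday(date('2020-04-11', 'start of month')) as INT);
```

182

`start of month` rewinds 2020-04-11 to 2020-04-01.
29 days remain in April 2020 after the 1st (30 − 1).
May 2020: 31 days.
June 2020: 30 days.
July 2020: 31 days.
August 2020: 31 days.
Then 30 days into September 2020.
Total: 29 + 31 + 30 + 31 + 31 + 30 = 182.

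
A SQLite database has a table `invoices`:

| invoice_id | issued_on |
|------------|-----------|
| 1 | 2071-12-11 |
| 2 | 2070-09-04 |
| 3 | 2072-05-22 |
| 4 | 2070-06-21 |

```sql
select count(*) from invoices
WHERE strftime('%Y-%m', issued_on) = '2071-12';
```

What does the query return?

1

Rows with year-month 2071-12: 2071-12-11 → 1.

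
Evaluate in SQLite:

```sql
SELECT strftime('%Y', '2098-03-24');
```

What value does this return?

2098

`%Y` extracts the 4-digit year: 2098.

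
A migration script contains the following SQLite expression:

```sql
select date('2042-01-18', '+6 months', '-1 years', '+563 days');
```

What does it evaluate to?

2043-02-01

Adding +6 months to 2042-01-18 gives 2042-07-18.
Adding -1 year to 2042-07-18 gives 2041-07-18.
Applying '+563 days' to 2041-07-18: counting 563 days forward gives 2043-02-01.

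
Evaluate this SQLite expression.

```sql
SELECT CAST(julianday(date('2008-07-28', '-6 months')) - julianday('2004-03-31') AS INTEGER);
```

Adding -6 months to 2008-07-28 gives 2008-01-28.
0 days remain in March 2004 after the 31st (31 − 31).
Full months from April 2004 through December 2007 contribute their day counts.
Then 28 days into January 2008.
Total: 0 + 30 + 31 + 30 + 31 + 31 + 30 + 31 + 30 + 31 + 31 + 28 + 31 + 30 + 31 + 30 + 31 + 31 + 30 + 31 + 30 + 31 + 31 + 28 + 31 + 30 + 31 + 30 + 31 + 31 + 30 + 31 + 30 + 31 + 31 + 28 + 31 + 30 + 31 + 30 + 31 + 31 + 30 + 31 + 30 + 31 + 28 = 1398.

1398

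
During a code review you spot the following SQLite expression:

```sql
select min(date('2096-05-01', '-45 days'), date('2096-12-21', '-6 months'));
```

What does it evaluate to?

date('2096-05-01', '-45 days') → 2096-03-17.
date('2096-12-21', '-6 months') → 2096-06-21.
Earlier of the two is 2096-03-17.

2096-03-17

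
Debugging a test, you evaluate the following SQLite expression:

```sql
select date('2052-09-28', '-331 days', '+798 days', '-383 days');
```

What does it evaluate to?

2052-12-21

Applying '-331 days' to 2052-09-28: counting 331 days back gives 2051-11-02.
Applying '+798 days' to 2051-11-02: counting 798 days forward gives 2054-01-08.
Applying '-383 days' to 2054-01-08: counting 383 days back gives 2052-12-21.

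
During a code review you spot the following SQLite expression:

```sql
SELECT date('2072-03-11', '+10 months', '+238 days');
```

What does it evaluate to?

2073-09-06

Adding +10 months to 2072-03-11 gives 2073-01-11.
Applying '+238 days' to 2073-01-11: counting 238 days forward gives 2073-09-06.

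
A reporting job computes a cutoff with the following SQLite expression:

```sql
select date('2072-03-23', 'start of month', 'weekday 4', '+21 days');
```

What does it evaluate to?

2072-03-24

`start of month` rewinds 2072-03-23 to 2072-03-01.
`weekday 4` advances to the next Thursday; 2072-03-01 is a Tuesday, so it moves forward to 2072-03-03.
Advancing 21 more days within March lands on 2072-03-24.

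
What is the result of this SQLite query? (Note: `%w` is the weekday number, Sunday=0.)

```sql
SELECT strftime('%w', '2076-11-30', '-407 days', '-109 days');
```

3

First apply '-407 days', '-109 days': 2076-11-30 → 2075-07-03.
2075-07-03 is a Wednesday; with Sunday=0 that is 3.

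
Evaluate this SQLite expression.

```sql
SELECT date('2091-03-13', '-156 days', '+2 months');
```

2090-12-08

Applying '-156 days' to 2091-03-13: counting 156 days back gives 2090-10-08.
Adding +2 months to 2090-10-08 gives 2090-12-08.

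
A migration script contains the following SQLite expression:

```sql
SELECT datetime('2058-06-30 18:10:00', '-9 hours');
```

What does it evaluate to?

-9 hours from 2058-06-30 18:10:00 is 2058-06-30 09:10:00.

2058-06-30 09:10:00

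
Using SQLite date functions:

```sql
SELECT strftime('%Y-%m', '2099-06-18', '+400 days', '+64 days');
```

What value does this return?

First apply '+400 days', '+64 days': 2099-06-18 → 2100-09-25.
`%Y-%m` extracts the year-month: 2100-09.

2100-09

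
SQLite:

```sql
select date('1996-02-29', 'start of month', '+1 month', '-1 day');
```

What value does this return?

1996-02-29

`start of month` rewinds 1996-02-29 to 1996-02-01.
Adding +1 month to 1996-02-01 gives 1996-03-01.
Going back 1 day from 1996-03-01 reaches 1996-02-29 (last day of February, 29 days).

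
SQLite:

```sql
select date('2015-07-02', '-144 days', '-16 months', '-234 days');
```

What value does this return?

Applying '-144 days' to 2015-07-02: counting 144 days back gives 2015-02-08.
Adding -16 months to 2015-02-08 gives 2013-10-08.
Applying '-234 days' to 2013-10-08: counting 234 days back gives 2013-02-16.

2013-02-16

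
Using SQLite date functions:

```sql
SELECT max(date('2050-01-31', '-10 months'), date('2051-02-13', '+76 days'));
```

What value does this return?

2051-04-30

date('2050-01-31', '-10 months') → 2049-03-31.
date('2051-02-13', '+76 days') → 2051-04-30.
Later of the two is 2051-04-30.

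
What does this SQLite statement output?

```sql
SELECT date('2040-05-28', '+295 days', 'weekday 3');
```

Applying '+295 days' to 2040-05-28: counting 295 days forward gives 2041-03-19.
`weekday 3` advances to the next Wednesday; 2041-03-19 is a Tuesday, so it moves forward to 2041-03-20.

2041-03-20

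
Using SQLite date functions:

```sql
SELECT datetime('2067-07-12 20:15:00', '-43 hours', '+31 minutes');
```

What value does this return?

-43 hours from 2067-07-12 20:15:00 is 2067-07-11 01:15:00 (crosses midnight).
+31 minutes from 2067-07-11 01:15:00 is 2067-07-11 01:46:00.

2067-07-11 01:46:00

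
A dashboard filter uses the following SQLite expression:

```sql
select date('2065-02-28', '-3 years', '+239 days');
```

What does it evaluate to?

2062-10-25

Adding -3 years to 2065-02-28 gives 2062-02-28.
Applying '+239 days' to 2062-02-28: counting 239 days forward gives 2062-10-25.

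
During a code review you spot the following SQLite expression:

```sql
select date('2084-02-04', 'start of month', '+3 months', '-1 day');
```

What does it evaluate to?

`start of month` rewinds 2084-02-04 to 2084-02-01.
Adding +3 months to 2084-02-01 gives 2084-05-01.
Going back 1 day from 2084-05-01 reaches 2084-04-30 (last day of April, 30 days).

2084-04-30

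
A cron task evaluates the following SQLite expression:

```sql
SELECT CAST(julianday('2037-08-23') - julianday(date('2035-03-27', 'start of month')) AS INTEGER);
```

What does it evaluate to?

906

`start of month` rewinds 2035-03-27 to 2035-03-01.
30 days remain in March 2035 after the 1st (31 − 1).
Full months from April 2035 through July 2037 contribute their day counts.
Then 23 days into August 2037.
Total: 30 + 30 + 31 + 30 + 31 + 31 + 30 + 31 + 30 + 31 + 31 + 29 + 31 + 30 + 31 + 30 + 31 + 31 + 30 + 31 + 30 + 31 + 31 + 28 + 31 + 30 + 31 + 30 + 31 + 23 = 906.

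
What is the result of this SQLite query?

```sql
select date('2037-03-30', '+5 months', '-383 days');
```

2036-08-12

Adding +5 months to 2037-03-30 gives 2037-08-30.
Applying '-383 days' to 2037-08-30: counting 383 days back gives 2036-08-12.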